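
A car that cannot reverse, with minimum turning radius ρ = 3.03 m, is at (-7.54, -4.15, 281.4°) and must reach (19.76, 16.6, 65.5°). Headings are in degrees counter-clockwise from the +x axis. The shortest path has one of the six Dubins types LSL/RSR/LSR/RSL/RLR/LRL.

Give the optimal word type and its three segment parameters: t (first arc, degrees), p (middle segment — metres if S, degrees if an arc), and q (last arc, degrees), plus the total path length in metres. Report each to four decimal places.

Let ψ = atan2(Δy, Δx) = atan2(20.75, 27.30) = 37.2375° be the start→goal bearing.
Normalize: d = |goal − start| / ρ = 34.290706/3.03 = 11.317065, α = (θ_start − ψ) mod 360° = 244.1625° = 4.261440 rad, β = (θ_goal − ψ) mod 360° = 28.2625° = 0.493274 rad.
Common terms: sin α = -0.900034, cos α = -0.435820, sin β = 0.473512, cos β = 0.880787, cos(α−β) = -0.810042, d² = 128.075951. Work in radians in the unit-radius frame; every candidate has L = ρ·(t + p + q).
LSL: p² = 2 + d² − 2cos(α−β) + 2d(sin α − sin β) = 100.607024; p = √p² = 10.030305; φ = atan2(cos β − cos α, d + sin α − sin β) = 0.131643 rad; t = (φ − α) mod 2π = 2.153389 rad, q = (β − φ) mod 2π = 0.361631 rad → L = 3.03·(2.153389 + 10.030305 + 0.361631) = 3.03·12.545325 = 38.012334 m
RSR: p² = 2 + d² − 2cos(α−β) + 2d(sin β − sin α) = 162.785045; p = √p² = 12.758724; φ = atan2(cos α − cos β, d − sin α + sin β) = -0.103377 rad; t = (α − φ) mod 2π = 4.364816 rad, q = (φ − β) mod 2π = 5.686535 rad → L = 3.03·(4.364816 + 12.758724 + 5.686535) = 3.03·22.810075 = 69.114529 m
LSR: p² = d² − 2 + 2cos(α−β) + 2d(sin α + sin β) = 114.801917; p = √p² = 10.714566; φ = atan2(−cos α − cos β, d + sin α + sin β) − atan2(−2, p) = 0.143703 rad; t = (φ − α) mod 2π = 2.165448 rad, q = (φ − β) mod 2π = 5.933614 rad → L = 3.03·(2.165448 + 10.714566 + 5.933614) = 3.03·18.813628 = 57.005293 m
RSL: p² = d² − 2 + 2cos(α−β) − 2d(sin α + sin β) = 134.109818; p = √p² = 11.580579; φ = atan2(cos α + cos β, d − sin α − sin β) − atan2(2, p) = -0.133144 rad; t = (α − φ) mod 2π = 4.394584 rad, q = (β − φ) mod 2π = 0.626418 rad → L = 3.03·(4.394584 + 11.580579 + 0.626418) = 3.03·16.601581 = 50.302789 m
RLR: c = (6 − d² + 2cos(α−β) + 2d(sin α − sin β))/8 = -19.348131, |c| > 1 → infeasible
LRL: c = (6 − d² + 2cos(α−β) − 2d(sin α − sin β))/8 = -11.575878, |c| > 1 → infeasible
Shortest: LSL with L = 38.012334 m ≈ 38.0123 m
Convert LSL to answer units (arcs ×180/π): t = 2.153389·180/π = 123.3801°, p = ρ·p = 3.03·10.030305 = 30.3918 m, q = 0.361631·180/π = 20.7199°, L = 38.0123 m.

LSL: t = 123.3801°, p = 30.3918 m, q = 20.7199°, L = 38.0123 m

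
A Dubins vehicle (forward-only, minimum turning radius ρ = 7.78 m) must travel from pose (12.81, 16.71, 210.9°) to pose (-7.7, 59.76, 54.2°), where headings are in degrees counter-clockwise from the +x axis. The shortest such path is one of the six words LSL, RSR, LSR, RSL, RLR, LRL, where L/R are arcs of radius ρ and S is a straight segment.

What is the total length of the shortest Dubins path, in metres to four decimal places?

Let ψ = atan2(Δy, Δx) = atan2(43.05, -20.51) = 115.4742° be the start→goal bearing.
Normalize: d = |goal − start| / ρ = 47.686084/7.78 = 6.129317, α = (θ_start − ψ) mod 360° = 95.4258° = 1.665495 rad, β = (θ_goal − ψ) mod 360° = 298.7258° = 5.213749 rad.
Common terms: sin α = 0.995519, cos α = -0.094557, sin β = -0.876930, cos β = 0.480619, cos(α−β) = -0.918446, d² = 37.568523. Work in radians in the unit-radius frame; every candidate has L = ρ·(t + p + q).
LSL: p² = 2 + d² − 2cos(α−β) + 2d(sin α − sin β) = 64.359085; p = √p² = 8.022411; φ = atan2(cos β − cos α, d + sin α − sin β) = 0.071758 rad; t = (φ − α) mod 2π = 4.689448 rad, q = (β − φ) mod 2π = 5.141991 rad → L = 7.78·(4.689448 + 8.022411 + 5.141991) = 7.78·17.853851 = 138.902961 m
RSR: p² = 2 + d² − 2cos(α−β) + 2d(sin β − sin α) = 18.451747; p = √p² = 4.295550; φ = atan2(cos α − cos β, d − sin α + sin β) = -0.134304 rad; t = (α − φ) mod 2π = 1.799798 rad, q = (φ − β) mod 2π = 0.935133 rad → L = 7.78·(1.799798 + 4.295550 + 0.935133) = 7.78·7.030481 = 54.697139 m
LSR: p² = d² − 2 + 2cos(α−β) + 2d(sin α + sin β) = 35.185378; p = √p² = 5.931726; φ = atan2(−cos α − cos β, d + sin α + sin β) − atan2(−2, p) = 0.263487 rad; t = (φ − α) mod 2π = 4.881178 rad, q = (φ − β) mod 2π = 1.332924 rad → L = 7.78·(4.881178 + 5.931726 + 1.332924) = 7.78·12.145828 = 94.494545 m
RSL: p² = d² − 2 + 2cos(α−β) − 2d(sin α + sin β) = 32.277883; p = √p² = 5.681363; φ = atan2(cos α + cos β, d − sin α − sin β) − atan2(2, p) = -0.274340 rad; t = (α − φ) mod 2π = 1.939834 rad, q = (β − φ) mod 2π = 5.488089 rad → L = 7.78·(1.939834 + 5.681363 + 5.488089) = 7.78·13.109286 = 101.990244 m
RLR: c = (6 − d² + 2cos(α−β) + 2d(sin α − sin β))/8 = -1.306468, |c| > 1 → infeasible
LRL: c = (6 − d² + 2cos(α−β) − 2d(sin α − sin β))/8 = -7.044886, |c| > 1 → infeasible
Shortest: RSR with L = 54.697139 m ≈ 54.6971 m

54.6971 m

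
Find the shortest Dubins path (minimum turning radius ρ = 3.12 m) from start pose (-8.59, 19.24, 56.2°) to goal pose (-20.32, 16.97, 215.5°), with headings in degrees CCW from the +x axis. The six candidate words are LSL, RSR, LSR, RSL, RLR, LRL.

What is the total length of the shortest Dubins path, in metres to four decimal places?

Let ψ = atan2(Δy, Δx) = atan2(-2.27, -11.73) = -169.0475° be the start→goal bearing.
Normalize: d = |goal − start| / ρ = 11.947627/3.12 = 3.829368, α = (θ_start − ψ) mod 360° = 225.2475° = 3.931310 rad, β = (θ_goal − ψ) mod 360° = 24.5475° = 0.428434 rad.
Common terms: sin α = -0.710154, cos α = -0.704046, sin β = 0.415447, cos β = 0.909617, cos(α−β) = -0.935444, d² = 14.664057. Work in radians in the unit-radius frame; every candidate has L = ρ·(t + p + q).
LSL: p² = 2 + d² − 2cos(α−β) + 2d(sin α − sin β) = 9.914266; p = √p² = 3.148693; φ = atan2(cos β − cos α, d + sin α − sin β) = 0.538078 rad; t = (φ − α) mod 2π = 2.889954 rad, q = (β − φ) mod 2π = 6.173541 rad → L = 3.12·(2.889954 + 3.148693 + 6.173541) = 3.12·12.212188 = 38.102025 m
RSR: p² = 2 + d² − 2cos(α−β) + 2d(sin β − sin α) = 27.155625; p = √p² = 5.211106; φ = atan2(cos α − cos β, d − sin α + sin β) = -0.314834 rad; t = (α − φ) mod 2π = 4.246144 rad, q = (φ − β) mod 2π = 5.539917 rad → L = 3.12·(4.246144 + 5.211106 + 5.539917) = 3.12·14.997167 = 46.791161 m
LSR: p² = d² − 2 + 2cos(α−β) + 2d(sin α + sin β) = 8.536084; p = √p² = 2.921658; φ = atan2(−cos α − cos β, d + sin α + sin β) − atan2(−2, p) = 0.542183 rad; t = (φ − α) mod 2π = 2.894059 rad, q = (φ − β) mod 2π = 0.113749 rad → L = 3.12·(2.894059 + 2.921658 + 0.113749) = 3.12·5.929466 = 18.499934 m
RSL: p² = d² − 2 + 2cos(α−β) − 2d(sin α + sin β) = 13.050255; p = √p² = 3.612514; φ = atan2(cos α + cos β, d − sin α − sin β) − atan2(2, p) = -0.455821 rad; t = (α − φ) mod 2π = 4.387131 rad, q = (β − φ) mod 2π = 0.884255 rad → L = 3.12·(4.387131 + 3.612514 + 0.884255) = 3.12·8.883900 = 27.717768 m
RLR: c = (6 − d² + 2cos(α−β) + 2d(sin α − sin β))/8 = -2.394453, |c| > 1 → infeasible
LRL: c = (6 − d² + 2cos(α−β) − 2d(sin α − sin β))/8 = -0.239283; p = 2π − arccos c = 4.470761 rad; φ = atan2(cos β − cos α, d + sin α − sin β) = 0.538078 rad; t = (φ − α + p/2) mod 2π = 5.125335 rad, q = (β − α − t + p) mod 2π = 2.125736 rad → L = 3.12·(5.125335 + 4.470761 + 2.125736) = 3.12·11.721832 = 36.572117 m
Shortest: LSR with L = 18.499934 m ≈ 18.4999 m

18.4999 m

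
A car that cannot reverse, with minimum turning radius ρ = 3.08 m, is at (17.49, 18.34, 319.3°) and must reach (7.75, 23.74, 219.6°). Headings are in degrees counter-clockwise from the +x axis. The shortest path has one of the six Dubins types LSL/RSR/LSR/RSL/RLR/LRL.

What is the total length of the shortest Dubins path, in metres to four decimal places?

Let ψ = atan2(Δy, Δx) = atan2(5.40, -9.74) = 150.9954° be the start→goal bearing.
Normalize: d = |goal − start| / ρ = 11.136768/3.08 = 3.615834, α = (θ_start − ψ) mod 360° = 168.3046° = 2.937470 rad, β = (θ_goal − ψ) mod 360° = 68.6046° = 1.197377 rad.
Common terms: sin α = 0.202708, cos α = -0.979239, sin β = 0.931085, cos β = 0.364801, cos(α−β) = -0.168489, d² = 13.074254. Work in radians in the unit-radius frame; every candidate has L = ρ·(t + p + q).
LSL: p² = 2 + d² − 2cos(α−β) + 2d(sin α − sin β) = 10.143851; p = √p² = 3.184941; φ = atan2(cos β − cos α, d + sin α − sin β) = 0.435649 rad; t = (φ − α) mod 2π = 3.781364 rad, q = (β − φ) mod 2π = 0.761728 rad → L = 3.08·(3.781364 + 3.184941 + 0.761728) = 3.08·7.728033 = 23.802342 m
RSR: p² = 2 + d² − 2cos(α−β) + 2d(sin β − sin α) = 20.678614; p = √p² = 4.547374; φ = atan2(cos α − cos β, d − sin α + sin β) = -0.300046 rad; t = (α − φ) mod 2π = 3.237516 rad, q = (φ − β) mod 2π = 4.785763 rad → L = 3.08·(3.237516 + 4.547374 + 4.785763) = 3.08·12.570653 = 38.717611 m
LSR: p² = d² − 2 + 2cos(α−β) + 2d(sin α + sin β) = 18.936492; p = √p² = 4.351608; φ = atan2(−cos α − cos β, d + sin α + sin β) − atan2(−2, p) = 0.559460 rad; t = (φ − α) mod 2π = 3.905175 rad, q = (φ − β) mod 2π = 5.645268 rad → L = 3.08·(3.905175 + 4.351608 + 5.645268) = 3.08·13.902051 = 42.818318 m
RSL: p² = d² − 2 + 2cos(α−β) − 2d(sin α + sin β) = 2.538058; p = √p² = 1.593128; φ = atan2(cos α + cos β, d − sin α − sin β) − atan2(2, p) = -1.140829 rad; t = (α − φ) mod 2π = 4.078299 rad, q = (β − φ) mod 2π = 2.338205 rad → L = 3.08·(4.078299 + 1.593128 + 2.338205) = 3.08·8.009632 = 24.669668 m
RLR: c = (6 − d² + 2cos(α−β) + 2d(sin α − sin β))/8 = -1.584827, |c| > 1 → infeasible
LRL: c = (6 − d² + 2cos(α−β) − 2d(sin α − sin β))/8 = -0.267981; p = 2π − arccos c = 4.441092 rad; φ = atan2(cos β − cos α, d + sin α − sin β) = 0.435649 rad; t = (φ − α + p/2) mod 2π = 6.001910 rad, q = (β − α − t + p) mod 2π = 2.982274 rad → L = 3.08·(6.001910 + 4.441092 + 2.982274) = 3.08·13.425276 = 41.349849 m
Shortest: LSL with L = 23.802342 m ≈ 23.8023 m

23.8023 m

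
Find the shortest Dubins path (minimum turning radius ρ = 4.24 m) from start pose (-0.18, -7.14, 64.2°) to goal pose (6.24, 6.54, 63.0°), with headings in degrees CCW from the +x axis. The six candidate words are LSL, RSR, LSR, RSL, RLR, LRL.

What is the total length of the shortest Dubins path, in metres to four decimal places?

Let ψ = atan2(Δy, Δx) = atan2(13.68, 6.42) = 64.8594° be the start→goal bearing.
Normalize: d = |goal − start| / ρ = 15.111545/4.24 = 3.564044, α = (θ_start − ψ) mod 360° = 359.3406° = 6.271676 rad, β = (θ_goal − ψ) mod 360° = 358.1406° = 6.250732 rad.
Common terms: sin α = -0.011509, cos α = 0.999934, sin β = -0.032447, cos β = 0.999473, cos(α−β) = 0.999781, d² = 12.702407. Work in radians in the unit-radius frame; every candidate has L = ρ·(t + p + q).
LSL: p² = 2 + d² − 2cos(α−β) + 2d(sin α − sin β) = 12.852098; p = √p² = 3.584982; φ = atan2(cos β − cos α, d + sin α − sin β) = -0.000128 rad; t = (φ − α) mod 2π = 0.011381 rad, q = (β − φ) mod 2π = 6.250861 rad → L = 4.24·(0.011381 + 3.584982 + 6.250861) = 4.24·9.847224 = 41.752228 m
RSR: p² = 2 + d² − 2cos(α−β) + 2d(sin β − sin α) = 12.553595; p = √p² = 3.543105; φ = atan2(cos α − cos β, d − sin α + sin β) = 0.000130 rad; t = (α − φ) mod 2π = 6.271546 rad, q = (φ − β) mod 2π = 0.032583 rad → L = 4.24·(6.271546 + 3.543105 + 0.032583) = 4.24·9.847234 = 41.752274 m
LSR: p² = d² − 2 + 2cos(α−β) + 2d(sin α + sin β) = 12.388647; p = √p² = 3.519751; φ = atan2(−cos α − cos β, d + sin α + sin β) − atan2(−2, p) = 0.000168 rad; t = (φ − α) mod 2π = 0.011677 rad, q = (φ − β) mod 2π = 0.032621 rad → L = 4.24·(0.011677 + 3.519751 + 0.032621) = 4.24·3.564050 = 15.111571 m
RSL: p² = d² − 2 + 2cos(α−β) − 2d(sin α + sin β) = 13.015291; p = √p² = 3.607671; φ = atan2(cos α + cos β, d − sin α − sin β) − atan2(2, p) = -0.000164 rad; t = (α − φ) mod 2π = 6.271841 rad, q = (β − φ) mod 2π = 6.250897 rad → L = 4.24·(6.271841 + 3.607671 + 6.250897) = 4.24·16.130408 = 68.392932 m
RLR: c = (6 − d² + 2cos(α−β) + 2d(sin α − sin β))/8 = -0.569199; p = 2π − arccos c = 4.106857 rad; φ = atan2(cos α − cos β, d − sin α + sin β) = 0.000130 rad; t = (α − φ + p/2) mod 2π = 2.041790 rad, q = (α − β − t + p) mod 2π = 2.086012 rad → L = 4.24·(2.041790 + 4.106857 + 2.086012) = 4.24·8.234659 = 34.914952 m
LRL: c = (6 − d² + 2cos(α−β) − 2d(sin α − sin β))/8 = -0.606512; p = 2π − arccos c = 4.060723 rad; φ = atan2(cos β − cos α, d + sin α − sin β) = -0.000128 rad; t = (φ − α + p/2) mod 2π = 2.041742 rad, q = (β − α − t + p) mod 2π = 1.998037 rad → L = 4.24·(2.041742 + 4.060723 + 1.998037) = 4.24·8.100501 = 34.346125 m
Shortest: LSR with L = 15.111571 m ≈ 15.1116 m

15.1116 m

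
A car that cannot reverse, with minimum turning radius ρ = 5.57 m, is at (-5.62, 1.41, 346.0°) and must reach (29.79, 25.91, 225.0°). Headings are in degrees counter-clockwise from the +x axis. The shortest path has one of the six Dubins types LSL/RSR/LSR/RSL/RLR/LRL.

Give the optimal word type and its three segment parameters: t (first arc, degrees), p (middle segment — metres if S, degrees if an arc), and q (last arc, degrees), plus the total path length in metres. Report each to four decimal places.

Let ψ = atan2(Δy, Δx) = atan2(24.50, 35.41) = 34.6792° be the start→goal bearing.
Normalize: d = |goal − start| / ρ = 43.059472/5.57 = 7.730605, α = (θ_start − ψ) mod 360° = 311.3208° = 5.433574 rad, β = (θ_goal − ψ) mod 360° = 190.3208° = 3.321725 rad.
Common terms: sin α = -0.751024, cos α = 0.660275, sin β = -0.179160, cos β = -0.983820, cos(α−β) = -0.515038, d² = 59.762259. Work in radians in the unit-radius frame; every candidate has L = ρ·(t + p + q).
LSL: p² = 2 + d² − 2cos(α−β) + 2d(sin α − sin β) = 53.950624; p = √p² = 7.345109; φ = atan2(cos β − cos α, d + sin α − sin β) = -0.225748 rad; t = (φ − α) mod 2π = 0.623864 rad, q = (β − φ) mod 2π = 3.547473 rad → L = 5.57·(0.623864 + 7.345109 + 3.547473) = 5.57·11.516446 = 64.146603 m
RSR: p² = 2 + d² − 2cos(α−β) + 2d(sin β − sin α) = 71.634046; p = √p² = 8.463690; φ = atan2(cos α − cos β, d − sin α + sin β) = 0.195496 rad; t = (α − φ) mod 2π = 5.238078 rad, q = (φ − β) mod 2π = 3.156956 rad → L = 5.57·(5.238078 + 8.463690 + 3.156956) = 5.57·16.858724 = 93.903090 m
LSR: p² = d² − 2 + 2cos(α−β) + 2d(sin α + sin β) = 42.350411; p = √p² = 6.507719; φ = atan2(−cos α − cos β, d + sin α + sin β) − atan2(−2, p) = 0.345707 rad; t = (φ − α) mod 2π = 1.195319 rad, q = (φ − β) mod 2π = 3.307167 rad → L = 5.57·(1.195319 + 6.507719 + 3.307167) = 5.57·11.010205 = 61.326841 m
RSL: p² = d² − 2 + 2cos(α−β) − 2d(sin α + sin β) = 71.113954; p = √p² = 8.432909; φ = atan2(cos α + cos β, d − sin α − sin β) − atan2(2, p) = -0.270204 rad; t = (α − φ) mod 2π = 5.703777 rad, q = (β − φ) mod 2π = 3.591929 rad → L = 5.57·(5.703777 + 8.432909 + 3.591929) = 5.57·17.728615 = 98.748388 m
RLR: c = (6 − d² + 2cos(α−β) + 2d(sin α − sin β))/8 = -7.954256, |c| > 1 → infeasible
LRL: c = (6 − d² + 2cos(α−β) − 2d(sin α − sin β))/8 = -5.743828, |c| > 1 → infeasible
Shortest: LSR with L = 61.326841 m ≈ 61.3268 m
Convert LSR to answer units (arcs ×180/π): t = 1.195319·180/π = 68.4867°, p = ρ·p = 5.57·6.507719 = 36.2480 m, q = 3.307167·180/π = 189.4867°, L = 61.3268 m.

LSR: t = 68.4867°, p = 36.2480 m, q = 189.4867°, L = 61.3268 m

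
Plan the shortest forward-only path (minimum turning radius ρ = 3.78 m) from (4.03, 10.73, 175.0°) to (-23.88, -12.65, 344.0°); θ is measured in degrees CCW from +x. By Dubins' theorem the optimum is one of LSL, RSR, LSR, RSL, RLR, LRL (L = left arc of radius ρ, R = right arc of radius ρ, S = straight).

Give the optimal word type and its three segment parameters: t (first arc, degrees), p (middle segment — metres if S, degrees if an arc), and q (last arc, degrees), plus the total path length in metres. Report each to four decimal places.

Let ψ = atan2(Δy, Δx) = atan2(-23.38, -27.91) = -140.0473° be the start→goal bearing.
Normalize: d = |goal − start| / ρ = 36.408687/3.78 = 9.631928, α = (θ_start − ψ) mod 360° = 315.0473° = 5.498613 rad, β = (θ_goal − ψ) mod 360° = 124.0473° = 2.165035 rad.
Common terms: sin α = -0.706522, cos α = 0.707691, sin β = 0.828575, cos β = -0.559878, cos(α−β) = -0.981627, d² = 92.774033. Work in radians in the unit-radius frame; every candidate has L = ρ·(t + p + q).
LSL: p² = 2 + d² − 2cos(α−β) + 2d(sin α − sin β) = 67.165391; p = √p² = 8.195449; φ = atan2(cos β − cos α, d + sin α − sin β) = -0.155291 rad; t = (φ − α) mod 2π = 0.629281 rad, q = (β − φ) mod 2π = 2.320325 rad → L = 3.78·(0.629281 + 8.195449 + 2.320325) = 3.78·11.145056 = 42.128311 m
RSR: p² = 2 + d² − 2cos(α−β) + 2d(sin β − sin α) = 126.309185; p = √p² = 11.238736; φ = atan2(cos α − cos β, d − sin α + sin β) = 0.113026 rad; t = (α − φ) mod 2π = 5.385587 rad, q = (φ − β) mod 2π = 4.231177 rad → L = 3.78·(5.385587 + 11.238736 + 4.231177) = 3.78·20.855500 = 78.833790 m
LSR: p² = d² − 2 + 2cos(α−β) + 2d(sin α + sin β) = 91.161990; p = √p² = 9.547879; φ = atan2(−cos α − cos β, d + sin α + sin β) − atan2(−2, p) = 0.191332 rad; t = (φ − α) mod 2π = 0.975904 rad, q = (φ − β) mod 2π = 4.309483 rad → L = 3.78·(0.975904 + 9.547879 + 4.309483) = 3.78·14.833266 = 56.069745 m
RSL: p² = d² − 2 + 2cos(α−β) − 2d(sin α + sin β) = 86.459568; p = √p² = 9.298364; φ = atan2(cos α + cos β, d − sin α − sin β) − atan2(2, p) = -0.196322 rad; t = (α − φ) mod 2π = 5.694935 rad, q = (β − φ) mod 2π = 2.361356 rad → L = 3.78·(5.694935 + 9.298364 + 2.361356) = 3.78·17.354655 = 65.600597 m
RLR: c = (6 − d² + 2cos(α−β) + 2d(sin α − sin β))/8 = -14.788648, |c| > 1 → infeasible
LRL: c = (6 − d² + 2cos(α−β) − 2d(sin α − sin β))/8 = -7.395674, |c| > 1 → infeasible
Shortest: LSL with L = 42.128311 m ≈ 42.1283 m
Convert LSL to answer units (arcs ×180/π): t = 0.629281·180/π = 36.0552°, p = ρ·p = 3.78·8.195449 = 30.9788 m, q = 2.320325·180/π = 132.9448°, L = 42.1283 m.

LSL: t = 36.0552°, p = 30.9788 m, q = 132.9448°, L = 42.1283 m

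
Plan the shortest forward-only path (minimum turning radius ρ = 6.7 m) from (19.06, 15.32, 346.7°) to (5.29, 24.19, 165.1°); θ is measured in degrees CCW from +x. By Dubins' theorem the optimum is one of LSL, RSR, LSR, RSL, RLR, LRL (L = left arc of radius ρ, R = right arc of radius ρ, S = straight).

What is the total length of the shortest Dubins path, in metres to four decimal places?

Let ψ = atan2(Δy, Δx) = atan2(8.87, -13.77) = 147.2122° be the start→goal bearing.
Normalize: d = |goal − start| / ρ = 16.379554/6.7 = 2.444710, α = (θ_start − ψ) mod 360° = 199.4878° = 3.481718 rad, β = (θ_goal − ψ) mod 360° = 17.8878° = 0.312200 rad.
Common terms: sin α = -0.333606, cos α = -0.942713, sin β = 0.307153, cos β = 0.951660, cos(α−β) = -0.999610, d² = 5.976605. Work in radians in the unit-radius frame; every candidate has L = ρ·(t + p + q).
LSL: p² = 2 + d² − 2cos(α−β) + 2d(sin α − sin β) = 6.842885; p = √p² = 2.615891; φ = atan2(cos β − cos α, d + sin α − sin β) = 0.809843 rad; t = (φ − α) mod 2π = 3.611310 rad, q = (β − φ) mod 2π = 5.785543 rad → L = 6.7·(3.611310 + 2.615891 + 5.785543) = 6.7·12.012744 = 80.485382 m
RSR: p² = 2 + d² − 2cos(α−β) + 2d(sin β − sin α) = 13.108765; p = √p² = 3.620603; φ = atan2(cos α − cos β, d − sin α + sin β) = -0.550625 rad; t = (α − φ) mod 2π = 4.032344 rad, q = (φ − β) mod 2π = 5.420359 rad → L = 6.7·(4.032344 + 3.620603 + 5.420359) = 6.7·13.073306 = 87.591151 m
LSR: p² = d² − 2 + 2cos(α−β) + 2d(sin α + sin β) = 1.848049; p = √p² = 1.359430; φ = atan2(−cos α − cos β, d + sin α + sin β) − atan2(−2, p) = 0.970115 rad; t = (φ − α) mod 2π = 3.771582 rad, q = (φ − β) mod 2π = 0.657914 rad → L = 6.7·(3.771582 + 1.359430 + 0.657914) = 6.7·5.788926 = 38.785803 m
RSL: p² = d² − 2 + 2cos(α−β) − 2d(sin α + sin β) = 2.106720; p = √p² = 1.451455; φ = atan2(cos α + cos β, d − sin α − sin β) − atan2(2, p) = -0.939391 rad; t = (α − φ) mod 2π = 4.421109 rad, q = (β − φ) mod 2π = 1.251591 rad → L = 6.7·(4.421109 + 1.451455 + 1.251591) = 6.7·7.124155 = 47.731841 m
RLR: c = (6 − d² + 2cos(α−β) + 2d(sin α − sin β))/8 = -0.638596; p = 2π − arccos c = 4.019717 rad; φ = atan2(cos α − cos β, d − sin α + sin β) = -0.550625 rad; t = (α − φ + p/2) mod 2π = 6.042202 rad, q = (α − β − t + p) mod 2π = 1.147033 rad → L = 6.7·(6.042202 + 4.019717 + 1.147033) = 6.7·11.208952 = 75.099978 m
LRL: c = (6 − d² + 2cos(α−β) − 2d(sin α − sin β))/8 = 0.144639; p = 2π − arccos c = 4.857537 rad; φ = atan2(cos β − cos α, d + sin α − sin β) = 0.809843 rad; t = (φ − α + p/2) mod 2π = 6.040078 rad, q = (β − α − t + p) mod 2π = 1.931126 rad → L = 6.7·(6.040078 + 4.857537 + 1.931126) = 6.7·12.828742 = 85.952573 m
Shortest: LSR with L = 38.785803 m ≈ 38.7858 m

38.7858 m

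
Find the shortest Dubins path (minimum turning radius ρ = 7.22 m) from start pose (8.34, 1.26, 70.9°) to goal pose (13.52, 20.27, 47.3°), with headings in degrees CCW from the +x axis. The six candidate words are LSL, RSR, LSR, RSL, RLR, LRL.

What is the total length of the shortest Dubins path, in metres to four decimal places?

19.8564 m

Let ψ = atan2(Δy, Δx) = atan2(19.01, 5.18) = 74.7576° be the start→goal bearing.
Normalize: d = |goal − start| / ρ = 19.703109/7.22 = 2.728962, α = (θ_start − ψ) mod 360° = 356.1424° = 6.215857 rad, β = (θ_goal − ψ) mod 360° = 332.5424° = 5.803959 rad.
Common terms: sin α = -0.067278, cos α = 0.997734, sin β = -0.461093, cos β = 0.887352, cos(α−β) = 0.916363, d² = 7.447236. Work in radians in the unit-radius frame; every candidate has L = ρ·(t + p + q).
LSL: p² = 2 + d² − 2cos(α−β) + 2d(sin α − sin β) = 9.763924; p = √p² = 3.124728; φ = atan2(cos β − cos α, d + sin α − sin β) = -0.035333 rad; t = (φ − α) mod 2π = 0.031996 rad, q = (β − φ) mod 2π = 5.839292 rad → L = 7.22·(0.031996 + 3.124728 + 5.839292) = 7.22·8.996015 = 64.951231 m
RSR: p² = 2 + d² − 2cos(α−β) + 2d(sin β − sin α) = 5.465098; p = √p² = 2.337755; φ = atan2(cos α − cos β, d − sin α + sin β) = 0.047235 rad; t = (α − φ) mod 2π = 6.168622 rad, q = (φ − β) mod 2π = 0.526461 rad → L = 7.22·(6.168622 + 2.337755 + 0.526461) = 7.22·9.032838 = 65.217089 m
LSR: p² = d² − 2 + 2cos(α−β) + 2d(sin α + sin β) = 4.396157; p = √p² = 2.096701; φ = atan2(−cos α − cos β, d + sin α + sin β) − atan2(−2, p) = 0.053469 rad; t = (φ − α) mod 2π = 0.120798 rad, q = (φ − β) mod 2π = 0.532695 rad → L = 7.22·(0.120798 + 2.096701 + 0.532695) = 7.22·2.750194 = 19.856402 m
RSL: p² = d² − 2 + 2cos(α−β) − 2d(sin α + sin β) = 10.163766; p = √p² = 3.188066; φ = atan2(cos α + cos β, d − sin α − sin β) − atan2(2, p) = -0.035654 rad; t = (α − φ) mod 2π = 6.251511 rad, q = (β − φ) mod 2π = 5.839613 rad → L = 7.22·(6.251511 + 3.188066 + 5.839613) = 7.22·15.279190 = 110.315751 m
RLR: c = (6 − d² + 2cos(α−β) + 2d(sin α − sin β))/8 = 0.316863; p = 2π − arccos c = 5.034809 rad; φ = atan2(cos α − cos β, d − sin α + sin β) = 0.047235 rad; t = (α − φ + p/2) mod 2π = 2.402841 rad, q = (α − β − t + p) mod 2π = 3.043865 rad → L = 7.22·(2.402841 + 5.034809 + 3.043865) = 7.22·10.481516 = 75.676543 m
LRL: c = (6 − d² + 2cos(α−β) − 2d(sin α − sin β))/8 = -0.220490; p = 2π − arccos c = 4.490072 rad; φ = atan2(cos β − cos α, d + sin α − sin β) = -0.035333 rad; t = (φ − α + p/2) mod 2π = 2.277032 rad, q = (β − α − t + p) mod 2π = 1.801143 rad → L = 7.22·(2.277032 + 4.490072 + 1.801143) = 7.22·8.568246 = 61.862734 m
Shortest: LSR with L = 19.856402 m ≈ 19.8564 m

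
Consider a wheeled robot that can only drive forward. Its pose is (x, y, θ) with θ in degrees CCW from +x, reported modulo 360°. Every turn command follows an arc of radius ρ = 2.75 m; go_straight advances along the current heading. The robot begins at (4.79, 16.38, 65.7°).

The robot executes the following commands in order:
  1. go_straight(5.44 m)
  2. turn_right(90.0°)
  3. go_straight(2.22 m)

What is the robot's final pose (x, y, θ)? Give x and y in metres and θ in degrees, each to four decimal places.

(12.6900, 21.7992, 335.7000°)

set_pose: (x, y, θ) = (4.7900, 16.3800, 65.7000°), ρ = 2.75
go_straight(5.44): x += 5.44·cos θ, y += 5.44·sin θ → (7.0286, 21.3380, 65.7000°)
turn_right(90.0°): centre at ρ to the right, rotate −90.0° → (10.6667, 22.7127, -24.3000° ≡ 335.7000°)
go_straight(2.22): x += 2.22·cos θ, y += 2.22·sin θ → (12.6900, 21.7992, 335.7000°)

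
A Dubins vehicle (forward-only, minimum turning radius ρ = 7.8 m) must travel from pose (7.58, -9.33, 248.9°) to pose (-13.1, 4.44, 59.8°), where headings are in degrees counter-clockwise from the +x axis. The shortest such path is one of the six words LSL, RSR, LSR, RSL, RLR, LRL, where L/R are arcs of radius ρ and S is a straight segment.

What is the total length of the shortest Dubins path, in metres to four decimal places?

Let ψ = atan2(Δy, Δx) = atan2(13.77, -20.68) = 146.3419° be the start→goal bearing.
Normalize: d = |goal − start| / ρ = 24.845026/7.8 = 3.185260, α = (θ_start − ψ) mod 360° = 102.5581° = 1.789976 rad, β = (θ_goal − ψ) mod 360° = 273.4581° = 4.772744 rad.
Common terms: sin α = 0.976076, cos α = -0.217429, sin β = -0.998179, cos β = 0.060318, cos(α−β) = -0.987414, d² = 10.145879. Work in radians in the unit-radius frame; every candidate has L = ρ·(t + p + q).
LSL: p² = 2 + d² − 2cos(α−β) + 2d(sin α − sin β) = 26.697738; p = √p² = 5.166985; φ = atan2(cos β − cos α, d + sin α − sin β) = 0.053780 rad; t = (φ − α) mod 2π = 4.546989 rad, q = (β − φ) mod 2π = 4.718964 rad → L = 7.8·(4.546989 + 5.166985 + 4.718964) = 7.8·14.432938 = 112.576920 m
RSR: p² = 2 + d² − 2cos(α−β) + 2d(sin β − sin α) = 1.543676; p = √p² = 1.242447; φ = atan2(cos α − cos β, d − sin α + sin β) = -0.225454 rad; t = (α − φ) mod 2π = 2.015430 rad, q = (φ − β) mod 2π = 1.284987 rad → L = 7.8·(2.015430 + 1.242447 + 1.284987) = 7.8·4.542865 = 35.434347 m
LSR: p² = d² − 2 + 2cos(α−β) + 2d(sin α + sin β) = 6.030243; p = √p² = 2.455655; φ = atan2(−cos α − cos β, d + sin α + sin β) − atan2(−2, p) = 0.733116 rad; t = (φ − α) mod 2π = 5.226325 rad, q = (φ − β) mod 2π = 2.243557 rad → L = 7.8·(5.226325 + 2.455655 + 2.243557) = 7.8·9.925538 = 77.419197 m
RSL: p² = d² − 2 + 2cos(α−β) − 2d(sin α + sin β) = 6.311860; p = √p² = 2.512342; φ = atan2(cos α + cos β, d − sin α − sin β) − atan2(2, p) = -0.721285 rad; t = (α − φ) mod 2π = 2.511262 rad, q = (β − φ) mod 2π = 5.494029 rad → L = 7.8·(2.511262 + 2.512342 + 5.494029) = 7.8·10.517633 = 82.037535 m
RLR: c = (6 − d² + 2cos(α−β) + 2d(sin α − sin β))/8 = 0.807041; p = 2π − arccos c = 5.651512 rad; φ = atan2(cos α − cos β, d − sin α + sin β) = -0.225454 rad; t = (α − φ + p/2) mod 2π = 4.841186 rad, q = (α − β − t + p) mod 2π = 4.110743 rad → L = 7.8·(4.841186 + 5.651512 + 4.110743) = 7.8·14.603442 = 113.906845 m
LRL: c = (6 − d² + 2cos(α−β) − 2d(sin α − sin β))/8 = -2.337217, |c| > 1 → infeasible
Shortest: RSR with L = 35.434347 m ≈ 35.4343 m

35.4343 m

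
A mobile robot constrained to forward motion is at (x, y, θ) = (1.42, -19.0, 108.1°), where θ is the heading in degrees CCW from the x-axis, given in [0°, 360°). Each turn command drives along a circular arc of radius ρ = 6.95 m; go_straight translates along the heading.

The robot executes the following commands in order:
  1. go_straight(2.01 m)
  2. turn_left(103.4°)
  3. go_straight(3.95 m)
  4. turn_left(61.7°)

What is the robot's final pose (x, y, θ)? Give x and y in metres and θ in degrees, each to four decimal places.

(-16.1176, -21.7005, 273.2000°)

set_pose: (x, y, θ) = (1.4200, -19.0000, 108.1000°), ρ = 6.95
go_straight(2.01): x += 2.01·cos θ, y += 2.01·sin θ → (0.7955, -17.0895, 108.1000°)
turn_left(103.4°): centre at ρ to the left, rotate +103.4° → (-9.4419, -13.3228, 211.5000°)
go_straight(3.95): x += 3.95·cos θ, y += 3.95·sin θ → (-12.8098, -15.3867, 211.5000°)
turn_left(61.7°): centre at ρ to the left, rotate +61.7° → (-16.1176, -21.7005, 273.2000°)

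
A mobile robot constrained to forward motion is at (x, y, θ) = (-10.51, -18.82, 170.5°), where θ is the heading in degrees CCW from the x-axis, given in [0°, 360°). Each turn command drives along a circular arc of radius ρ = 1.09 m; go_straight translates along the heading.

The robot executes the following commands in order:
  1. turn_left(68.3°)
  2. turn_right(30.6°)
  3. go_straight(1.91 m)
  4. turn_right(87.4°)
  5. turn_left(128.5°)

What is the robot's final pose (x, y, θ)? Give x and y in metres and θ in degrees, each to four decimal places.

(-17.1301, -20.3993, 249.3000°)

set_pose: (x, y, θ) = (-10.5100, -18.8200, 170.5000°), ρ = 1.09
turn_left(68.3°): centre at ρ to the left, rotate +68.3° → (-11.6222, -19.3304, 238.8000°)
turn_right(30.6°): centre at ρ to the right, rotate −30.6° → (-12.0395, -19.7264, 208.2000°)
go_straight(1.91): x += 1.91·cos θ, y += 1.91·sin θ → (-13.7228, -20.6289, 208.2000°)
turn_right(87.4°): centre at ρ to the right, rotate −87.4° → (-15.1742, -20.2265, 120.8000°)
turn_left(128.5°): centre at ρ to the left, rotate +128.5° → (-17.1301, -20.3993, 249.3000°)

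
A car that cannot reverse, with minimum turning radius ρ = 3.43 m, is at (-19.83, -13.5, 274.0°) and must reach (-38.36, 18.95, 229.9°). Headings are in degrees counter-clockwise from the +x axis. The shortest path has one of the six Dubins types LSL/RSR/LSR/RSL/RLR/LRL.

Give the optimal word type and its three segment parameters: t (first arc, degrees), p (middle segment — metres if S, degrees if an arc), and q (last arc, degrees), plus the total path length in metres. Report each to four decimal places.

RSL: t = 173.7469°, p = 32.2154 m, q = 129.6469°, L = 50.3780 m

Let ψ = atan2(Δy, Δx) = atan2(32.45, -18.53) = 119.7278° be the start→goal bearing.
Normalize: d = |goal − start| / ρ = 37.367946/3.43 = 10.894445, α = (θ_start − ψ) mod 360° = 154.2722° = 2.692558 rad, β = (θ_goal − ψ) mod 360° = 110.1722° = 1.922868 rad.
Common terms: sin α = 0.434096, cos α = -0.900867, sin β = 0.938660, cos β = -0.344843, cos(α−β) = 0.718126, d² = 118.688931. Work in radians in the unit-radius frame; every candidate has L = ρ·(t + p + q).
LSL: p² = 2 + d² − 2cos(α−β) + 2d(sin α − sin β) = 108.258777; p = √p² = 10.404748; φ = atan2(cos β − cos α, d + sin α − sin β) = 0.053465 rad; t = (φ − α) mod 2π = 3.644092 rad, q = (β − φ) mod 2π = 1.869403 rad → L = 3.43·(3.644092 + 10.404748 + 1.869403) = 3.43·15.918243 = 54.599573 m
RSR: p² = 2 + d² − 2cos(α−β) + 2d(sin β − sin α) = 130.246580; p = √p² = 11.412562; φ = atan2(cos α − cos β, d − sin α + sin β) = -0.048740 rad; t = (α − φ) mod 2π = 2.741298 rad, q = (φ − β) mod 2π = 4.311577 rad → L = 3.43·(2.741298 + 11.412562 + 4.311577) = 3.43·18.465438 = 63.336452 m
LSR: p² = d² − 2 + 2cos(α−β) + 2d(sin α + sin β) = 148.036011; p = √p² = 12.167005; φ = atan2(−cos α − cos β, d + sin α + sin β) − atan2(−2, p) = 0.264123 rad; t = (φ − α) mod 2π = 3.854750 rad, q = (φ − β) mod 2π = 4.624440 rad → L = 3.43·(3.854750 + 12.167005 + 4.624440) = 3.43·20.646195 = 70.816450 m
RSL: p² = d² − 2 + 2cos(α−β) − 2d(sin α + sin β) = 88.214355; p = √p² = 9.392250; φ = atan2(cos α + cos β, d − sin α − sin β) − atan2(2, p) = -0.339898 rad; t = (α − φ) mod 2π = 3.032456 rad, q = (β − φ) mod 2π = 2.262766 rad → L = 3.43·(3.032456 + 9.392250 + 2.262766) = 3.43·14.687472 = 50.378028 m
RLR: c = (6 − d² + 2cos(α−β) + 2d(sin α − sin β))/8 = -15.280822, |c| > 1 → infeasible
LRL: c = (6 − d² + 2cos(α−β) − 2d(sin α − sin β))/8 = -12.532347, |c| > 1 → infeasible
Shortest: RSL with L = 50.378028 m ≈ 50.3780 m
Convert RSL to answer units (arcs ×180/π): t = 3.032456·180/π = 173.7469°, p = ρ·p = 3.43·9.392250 = 32.2154 m, q = 2.262766·180/π = 129.6469°, L = 50.3780 m.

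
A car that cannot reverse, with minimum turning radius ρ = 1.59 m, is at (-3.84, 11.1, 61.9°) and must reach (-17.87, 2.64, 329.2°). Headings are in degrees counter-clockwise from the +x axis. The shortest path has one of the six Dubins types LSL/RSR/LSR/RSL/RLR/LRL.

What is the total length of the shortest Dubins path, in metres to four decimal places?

21.5976 m

Let ψ = atan2(Δy, Δx) = atan2(-8.46, -14.03) = -148.9103° be the start→goal bearing.
Normalize: d = |goal − start| / ρ = 16.383299/1.59 = 10.303962, α = (θ_start − ψ) mod 360° = 210.8103° = 3.679334 rad, β = (θ_goal − ψ) mod 360° = 118.1103° = 2.061413 rad.
Common terms: sin α = -0.512197, cos α = -0.858868, sin β = 0.882042, cos β = -0.471170, cos(α−β) = -0.047106, d² = 106.171631. Work in radians in the unit-radius frame; every candidate has L = ρ·(t + p + q).
LSL: p² = 2 + d² − 2cos(α−β) + 2d(sin α − sin β) = 79.533464; p = √p² = 8.918154; φ = atan2(cos β − cos α, d + sin α − sin β) = 0.043487 rad; t = (φ − α) mod 2π = 2.647338 rad, q = (β − φ) mod 2π = 2.017927 rad → L = 1.59·(2.647338 + 8.918154 + 2.017927) = 1.59·13.583419 = 21.597636 m
RSR: p² = 2 + d² − 2cos(α−β) + 2d(sin β − sin α) = 136.998223; p = √p² = 11.704624; φ = atan2(cos α − cos β, d − sin α + sin β) = -0.033130 rad; t = (α − φ) mod 2π = 3.712463 rad, q = (φ − β) mod 2π = 4.188642 rad → L = 1.59·(3.712463 + 11.704624 + 4.188642) = 1.59·19.605730 = 31.173110 m
LSR: p² = d² − 2 + 2cos(α−β) + 2d(sin α + sin β) = 111.699157; p = √p² = 10.568782; φ = atan2(−cos α − cos β, d + sin α + sin β) − atan2(−2, p) = 0.310994 rad; t = (φ − α) mod 2π = 2.914845 rad, q = (φ − β) mod 2π = 4.532766 rad → L = 1.59·(2.914845 + 10.568782 + 4.532766) = 1.59·18.016393 = 28.646065 m
RSL: p² = d² − 2 + 2cos(α−β) − 2d(sin α + sin β) = 96.455679; p = √p² = 9.821185; φ = atan2(cos α + cos β, d − sin α − sin β) − atan2(2, p) = -0.333989 rad; t = (α − φ) mod 2π = 4.013323 rad, q = (β − φ) mod 2π = 2.395402 rad → L = 1.59·(4.013323 + 9.821185 + 2.395402) = 1.59·16.229910 = 25.805557 m
RLR: c = (6 − d² + 2cos(α−β) + 2d(sin α − sin β))/8 = -16.124778, |c| > 1 → infeasible
LRL: c = (6 − d² + 2cos(α−β) − 2d(sin α − sin β))/8 = -8.941683, |c| > 1 → infeasible
Shortest: LSL with L = 21.597636 m ≈ 21.5976 m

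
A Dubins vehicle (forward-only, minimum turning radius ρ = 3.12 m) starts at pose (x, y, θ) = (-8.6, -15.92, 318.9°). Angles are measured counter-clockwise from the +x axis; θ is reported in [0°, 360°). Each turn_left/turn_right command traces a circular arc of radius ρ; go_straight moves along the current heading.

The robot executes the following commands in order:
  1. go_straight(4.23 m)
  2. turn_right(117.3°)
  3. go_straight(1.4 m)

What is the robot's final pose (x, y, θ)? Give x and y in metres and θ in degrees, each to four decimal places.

set_pose: (x, y, θ) = (-8.6000, -15.9200, 318.9000°), ρ = 3.12
go_straight(4.23): x += 4.23·cos θ, y += 4.23·sin θ → (-5.4124, -18.7007, 318.9000°)
turn_right(117.3°): centre at ρ to the right, rotate −117.3° → (-6.3149, -23.9527, 201.6000°)
go_straight(1.4): x += 1.4·cos θ, y += 1.4·sin θ → (-7.6166, -24.4681, 201.6000°)

(-7.6166, -24.4681, 201.6000°)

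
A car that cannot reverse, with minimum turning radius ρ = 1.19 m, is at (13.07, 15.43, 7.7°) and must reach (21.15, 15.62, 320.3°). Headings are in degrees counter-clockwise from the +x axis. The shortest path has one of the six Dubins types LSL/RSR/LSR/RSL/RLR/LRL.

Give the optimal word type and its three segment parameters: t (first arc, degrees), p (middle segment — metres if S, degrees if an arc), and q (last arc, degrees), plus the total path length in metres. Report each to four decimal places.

RSR: t = 4.0746°, p = 7.1748 m, q = 43.3254°, L = 8.1593 m

Let ψ = atan2(Δy, Δx) = atan2(0.19, 8.08) = 1.3471° be the start→goal bearing.
Normalize: d = |goal − start| / ρ = 8.082234/1.19 = 6.791793, α = (θ_start − ψ) mod 360° = 6.3529° = 0.110880 rad, β = (θ_goal − ψ) mod 360° = 318.9529° = 5.566779 rad.
Common terms: sin α = 0.110653, cos α = 0.993859, sin β = -0.656679, cos β = 0.754171, cos(α−β) = 0.676876, d² = 46.128451. Work in radians in the unit-radius frame; every candidate has L = ρ·(t + p + q).
LSL: p² = 2 + d² − 2cos(α−β) + 2d(sin α − sin β) = 57.197811; p = √p² = 7.562923; φ = atan2(cos β − cos α, d + sin α − sin β) = -0.031698 rad; t = (φ − α) mod 2π = 6.140608 rad, q = (β − φ) mod 2π = 5.598477 rad → L = 1.19·(6.140608 + 7.562923 + 5.598477) = 1.19·19.302008 = 22.969390 m
RSR: p² = 2 + d² − 2cos(α−β) + 2d(sin β − sin α) = 36.351588; p = √p² = 6.029228; φ = atan2(cos α − cos β, d − sin α + sin β) = 0.039765 rad; t = (α − φ) mod 2π = 0.071115 rad, q = (φ − β) mod 2π = 0.756171 rad → L = 1.19·(0.071115 + 6.029228 + 0.756171) = 1.19·6.856514 = 8.159251 m
LSR: p² = d² − 2 + 2cos(α−β) + 2d(sin α + sin β) = 38.065215; p = √p² = 6.169701; φ = atan2(−cos α − cos β, d + sin α + sin β) − atan2(−2, p) = 0.040584 rad; t = (φ − α) mod 2π = 6.212890 rad, q = (φ − β) mod 2π = 0.756990 rad → L = 1.19·(6.212890 + 6.169701 + 0.756990) = 1.19·13.139581 = 15.636102 m
RSL: p² = d² − 2 + 2cos(α−β) − 2d(sin α + sin β) = 52.899192; p = √p² = 7.273183; φ = atan2(cos α + cos β, d − sin α − sin β) − atan2(2, p) = -0.034487 rad; t = (α − φ) mod 2π = 0.145367 rad, q = (β − φ) mod 2π = 5.601266 rad → L = 1.19·(0.145367 + 7.273183 + 5.601266) = 1.19·13.019816 = 15.493581 m
RLR: c = (6 − d² + 2cos(α−β) + 2d(sin α − sin β))/8 = -3.543948, |c| > 1 → infeasible
LRL: c = (6 − d² + 2cos(α−β) − 2d(sin α − sin β))/8 = -6.149726, |c| > 1 → infeasible
Shortest: RSR with L = 8.159251 m ≈ 8.1593 m
Convert RSR to answer units (arcs ×180/π): t = 0.071115·180/π = 4.0746°, p = ρ·p = 1.19·6.029228 = 7.1748 m, q = 0.756171·180/π = 43.3254°, L = 8.1593 m.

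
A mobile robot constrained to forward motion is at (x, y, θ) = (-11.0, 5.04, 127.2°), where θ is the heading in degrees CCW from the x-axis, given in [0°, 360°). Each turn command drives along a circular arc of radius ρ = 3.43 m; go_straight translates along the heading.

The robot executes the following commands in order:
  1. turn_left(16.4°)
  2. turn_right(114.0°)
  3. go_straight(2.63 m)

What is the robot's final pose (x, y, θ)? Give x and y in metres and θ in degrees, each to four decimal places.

(-9.0687, 12.7692, 29.6000°)

set_pose: (x, y, θ) = (-11.0000, 5.0400, 127.2000°), ρ = 3.43
turn_left(16.4°): centre at ρ to the left, rotate +16.4° → (-11.6967, 5.7270, 143.6000°)
turn_right(114.0°): centre at ρ to the right, rotate −114.0° → (-11.3555, 11.4702, 29.6000°)
go_straight(2.63): x += 2.63·cos θ, y += 2.63·sin θ → (-9.0687, 12.7692, 29.6000°)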